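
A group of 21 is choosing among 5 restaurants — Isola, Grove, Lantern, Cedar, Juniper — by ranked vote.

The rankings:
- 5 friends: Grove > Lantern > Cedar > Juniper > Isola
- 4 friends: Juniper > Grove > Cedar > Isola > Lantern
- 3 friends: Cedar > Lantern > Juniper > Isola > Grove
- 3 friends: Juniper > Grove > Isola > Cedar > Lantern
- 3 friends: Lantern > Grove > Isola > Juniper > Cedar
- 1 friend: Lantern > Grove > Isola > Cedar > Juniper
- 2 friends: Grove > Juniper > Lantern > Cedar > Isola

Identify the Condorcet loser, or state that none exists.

Isola

Head-to-head results (21 friends):
Isola vs Grove: Grove, 18–3.
Isola vs Lantern: 4+3 = 7 for Isola, 14 for Lantern — Lantern by 14–7.
Isola vs Cedar: 3+3+1 = 7 for Isola, 14 for Cedar — Cedar by 14–7.
Isola vs Juniper: 3+1 = 4 for Isola, 17 for Juniper — Juniper by 17–4.
Grove vs Lantern: Grove, 14–7.
Grove vs Cedar: Grove wins 18–3.
Grove vs Juniper: Grove is ranked higher on 5+3+1+2 = 11 ballots, Juniper on 10. Grove wins 11–10.
Lantern vs Cedar: Lantern, 11–10.
Lantern vs Juniper: Lantern is ranked higher on 5+3+3+1 = 12 ballots, Juniper on 9. Lantern wins 12–9.
Cedar vs Juniper: Juniper wins 12–9.
Only Isola has no wins; Isola is the Condorcet loser.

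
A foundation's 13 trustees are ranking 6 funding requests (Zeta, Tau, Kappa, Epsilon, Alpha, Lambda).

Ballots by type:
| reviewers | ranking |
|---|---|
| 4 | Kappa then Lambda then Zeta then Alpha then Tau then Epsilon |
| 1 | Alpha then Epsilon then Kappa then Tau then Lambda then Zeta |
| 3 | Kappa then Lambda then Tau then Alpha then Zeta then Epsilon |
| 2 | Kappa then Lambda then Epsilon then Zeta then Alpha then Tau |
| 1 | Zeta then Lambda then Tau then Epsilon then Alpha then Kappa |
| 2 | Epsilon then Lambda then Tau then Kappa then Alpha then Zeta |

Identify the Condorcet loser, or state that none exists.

Head-to-head results (13 reviewers):
Zeta vs Tau: Zeta preferred on 4+2+1 = 7 ballots; Zeta wins 7–6.
Zeta vs Kappa: Zeta preferred on 1 ballot; Kappa wins 12–1.
Zeta vs Epsilon: Zeta, 8–5.
Zeta vs Alpha: Zeta is ranked higher on 4+2+1 = 7 ballots, Alpha on 6. Zeta wins 7–6.
Zeta–Lambda: Lambda 12–1.
Tau vs Kappa: 1+2 = 3 for Tau, 10 for Kappa — Kappa by 10–3.
Tau vs Epsilon: 4+3+1 = 8 for Tau, 5 for Epsilon — Tau by 8–5.
Tau vs Alpha: 6 to 7, Alpha.
Tau–Lambda: Lambda 12–1.
Kappa vs Epsilon: 4+3+2 = 9 for Kappa, 4 for Epsilon — Kappa by 9–4.
Kappa vs Alpha: Kappa is ranked higher on 4+3+2+2 = 11 ballots, Alpha on 2. Kappa wins 11–2.
Kappa–Lambda: Kappa 10–3.
Epsilon vs Alpha: 5 to 8, Alpha.
Epsilon vs Lambda: Lambda wins 10–3.
Alpha vs Lambda: Lambda wins 12–1.
Epsilon is beaten in every head-to-head and is the Condorcet loser.

Epsilon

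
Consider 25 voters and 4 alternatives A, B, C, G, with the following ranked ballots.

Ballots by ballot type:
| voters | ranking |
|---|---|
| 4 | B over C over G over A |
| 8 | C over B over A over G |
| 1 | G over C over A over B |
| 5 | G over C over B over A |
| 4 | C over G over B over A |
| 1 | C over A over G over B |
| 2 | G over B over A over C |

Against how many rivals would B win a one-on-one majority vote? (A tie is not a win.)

B against each rival (25 voters):
B–A: B 23–2.
B vs C: C, 19–6.
B–G: G 13–12.
B beats A; loses to C, G — 1 pairwise win.

1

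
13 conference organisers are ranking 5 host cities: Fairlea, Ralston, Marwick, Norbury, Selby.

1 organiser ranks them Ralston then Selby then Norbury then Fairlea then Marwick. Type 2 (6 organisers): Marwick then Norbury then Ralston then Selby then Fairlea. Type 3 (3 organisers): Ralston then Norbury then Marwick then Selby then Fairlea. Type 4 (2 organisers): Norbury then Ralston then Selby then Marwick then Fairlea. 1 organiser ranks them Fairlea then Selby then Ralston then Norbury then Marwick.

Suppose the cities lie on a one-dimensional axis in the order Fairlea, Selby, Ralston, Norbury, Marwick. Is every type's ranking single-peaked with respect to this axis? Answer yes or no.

yes

Axis positions: Fairlea=1, Selby=2, Ralston=3, Norbury=4, Marwick=5.
Type 1 (peak Ralston at position 3): ranking walks positions 3-2-4-1-5, expanding outward from the peak — single-peaked.
Type 2 (peak Marwick at position 5): ranking walks positions 5-4-3-2-1, expanding outward from the peak — single-peaked.
Type 3 (peak Ralston at position 3): ranking walks positions 3-4-5-2-1, expanding outward from the peak — single-peaked.
Type 4 (peak Norbury at position 4): ranking walks positions 4-3-2-5-1, expanding outward from the peak — single-peaked.
Type 5 (peak Fairlea at position 1): ranking walks positions 1-2-3-4-5, expanding outward from the peak — single-peaked.
Every ranking is single-peaked on this axis.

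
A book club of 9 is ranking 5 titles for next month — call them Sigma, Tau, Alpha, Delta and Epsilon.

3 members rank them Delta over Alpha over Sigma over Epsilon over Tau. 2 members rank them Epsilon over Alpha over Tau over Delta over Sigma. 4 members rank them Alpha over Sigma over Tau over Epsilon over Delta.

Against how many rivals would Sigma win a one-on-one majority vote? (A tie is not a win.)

2

Sigma against each rival (9 members):
Sigma vs Tau: Sigma wins 7–2.
Sigma–Alpha: Alpha 9–0.
Sigma vs Delta: Delta wins 5–4.
Sigma vs Epsilon: 3+4 = 7 for Sigma, 2 for Epsilon — Sigma by 7–2.
Sigma beats Tau, Epsilon; loses to Alpha, Delta — 2 pairwise wins.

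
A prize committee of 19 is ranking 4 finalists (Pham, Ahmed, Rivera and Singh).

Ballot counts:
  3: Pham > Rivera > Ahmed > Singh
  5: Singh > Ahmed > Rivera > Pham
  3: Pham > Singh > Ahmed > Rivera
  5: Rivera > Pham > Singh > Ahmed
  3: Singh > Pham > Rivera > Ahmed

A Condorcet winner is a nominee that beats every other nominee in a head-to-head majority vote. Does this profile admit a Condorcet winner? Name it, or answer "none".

none

Head-to-head results (19 jurors):
Pham–Ahmed: Pham 14–5.
Pham–Rivera: Rivera 10–9.
Pham vs Singh: Pham wins 11–8.
Ahmed vs Rivera: Rivera, 11–8.
Ahmed vs Singh: Singh wins 16–3.
Rivera–Singh: Singh 11–8.
Each nominee drops at least one matchup (Pham loses to Rivera; Ahmed loses to Pham; Rivera loses to Singh; Singh loses to Pham); the cycle Pham > Singh > Rivera > Pham rules out a Condorcet winner.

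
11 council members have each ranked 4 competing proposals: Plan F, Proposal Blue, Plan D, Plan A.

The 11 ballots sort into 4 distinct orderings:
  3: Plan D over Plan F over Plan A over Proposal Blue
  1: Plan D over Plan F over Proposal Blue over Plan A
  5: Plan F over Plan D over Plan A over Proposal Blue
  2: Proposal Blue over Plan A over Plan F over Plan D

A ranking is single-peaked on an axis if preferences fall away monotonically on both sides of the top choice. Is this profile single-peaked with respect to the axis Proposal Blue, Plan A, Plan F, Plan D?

Axis positions: Proposal Blue=1, Plan A=2, Plan F=3, Plan D=4.
Group 1 (peak Plan D at position 4): ranking walks positions 4-3-2-1, expanding outward from the peak — single-peaked.
Group 2: ranking walks positions 4-3-1-2; Proposal Blue is ranked above Plan A even though Plan A lies between Proposal Blue and the peak Plan D on the axis — preferences dip and rise again. Not single-peaked.
Group 3 (peak Plan F at position 3): ranking walks positions 3-4-2-1, expanding outward from the peak — single-peaked.
Group 4 (peak Proposal Blue at position 1): ranking walks positions 1-2-3-4, expanding outward from the peak — single-peaked.
Group 2 violates single-peakedness, so the profile is not single-peaked on this axis.

no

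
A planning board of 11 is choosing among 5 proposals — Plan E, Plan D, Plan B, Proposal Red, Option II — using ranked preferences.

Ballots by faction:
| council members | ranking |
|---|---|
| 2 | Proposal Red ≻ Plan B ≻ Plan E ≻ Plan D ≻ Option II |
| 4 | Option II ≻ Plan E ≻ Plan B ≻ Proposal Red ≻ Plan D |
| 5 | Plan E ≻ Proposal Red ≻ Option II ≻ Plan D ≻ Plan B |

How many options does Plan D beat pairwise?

0

Plan D against each rival (11 council members):
Plan D vs Plan E: 0 to 11, Plan E.
Plan D vs Plan B: 5 to 6, Plan B.
Plan D vs Proposal Red: Proposal Red wins 11–0.
Plan D vs Option II: Option II wins 9–2.
Plan D beats no one; loses to Plan E, Plan B, Proposal Red, Option II — 0 pairwise wins.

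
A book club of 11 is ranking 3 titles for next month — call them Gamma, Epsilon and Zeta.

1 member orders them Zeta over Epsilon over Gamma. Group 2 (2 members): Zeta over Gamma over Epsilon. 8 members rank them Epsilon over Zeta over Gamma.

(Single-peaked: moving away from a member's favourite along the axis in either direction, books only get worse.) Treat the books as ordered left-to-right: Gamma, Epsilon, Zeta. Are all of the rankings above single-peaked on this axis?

Axis positions: Gamma=1, Epsilon=2, Zeta=3.
Group 1 (peak Zeta at position 3): ranking walks positions 3-2-1, expanding outward from the peak — single-peaked.
Group 2: ranking walks positions 3-1-2; Gamma is ranked above Epsilon even though Epsilon lies between Gamma and the peak Zeta on the axis — preferences dip and rise again. Not single-peaked.
Group 3 (peak Epsilon at position 2): ranking walks positions 2-3-1, expanding outward from the peak — single-peaked.
Group 2 violates single-peakedness, so the profile is not single-peaked on this axis.

no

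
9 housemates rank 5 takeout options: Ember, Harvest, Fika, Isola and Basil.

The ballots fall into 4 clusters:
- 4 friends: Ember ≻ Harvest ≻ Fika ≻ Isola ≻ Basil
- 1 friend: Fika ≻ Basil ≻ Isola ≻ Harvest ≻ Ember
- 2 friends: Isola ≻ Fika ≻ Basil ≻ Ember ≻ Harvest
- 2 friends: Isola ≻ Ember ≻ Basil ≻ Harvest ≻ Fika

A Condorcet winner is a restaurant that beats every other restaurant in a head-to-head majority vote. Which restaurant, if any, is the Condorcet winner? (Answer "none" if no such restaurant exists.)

none

Pairwise majorities:
Ember vs Harvest: Ember is ranked higher on 4+2+2 = 8 ballots, Harvest on 1. Ember wins 8–1.
Ember vs Fika: 4+2 = 6 for Ember, 3 for Fika — Ember by 6–3.
Ember vs Isola: 4 for Ember, 5 for Isola — Isola by 5–4.
Ember vs Basil: Ember is ranked higher on 4+2 = 6 ballots, Basil on 3. Ember wins 6–3.
Harvest vs Fika: 4+2 = 6 for Harvest, 3 for Fika — Harvest by 6–3.
Harvest vs Isola: Harvest preferred on 4 ballots; Isola wins 5–4.
Harvest vs Basil: Harvest preferred on 4 ballots; Basil wins 5–4.
Fika vs Isola: Fika is ranked higher on 4+1 = 5 ballots, Isola on 4. Fika wins 5–4.
Fika vs Basil: 4+1+2 = 7 for Fika, 2 for Basil — Fika by 7–2.
Isola vs Basil: Isola is ranked higher on 4+2+2 = 8 ballots, Basil on 1. Isola wins 8–1.
Every restaurant loses at least once (Ember loses to Isola; Harvest loses to Ember; Fika loses to Ember; Isola loses to Fika; Basil loses to Ember). The majority relation contains the cycle Ember → Fika → Isola → Ember, so there is no Condorcet winner.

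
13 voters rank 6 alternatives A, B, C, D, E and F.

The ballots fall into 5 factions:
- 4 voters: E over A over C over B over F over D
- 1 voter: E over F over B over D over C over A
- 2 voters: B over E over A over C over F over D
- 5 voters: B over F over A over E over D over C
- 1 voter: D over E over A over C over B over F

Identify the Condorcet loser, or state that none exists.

none

Head-to-head results (13 voters):
A vs B: 4+1 = 5 for A, 8 for B — B by 8–5.
A vs C: A is ranked higher on 4+2+5+1 = 12 ballots, C on 1. A wins 12–1.
A vs D: A, 11–2.
A vs E: 5 to 8, E.
A vs F: 4+2+1 = 7 for A, 6 for F — A by 7–6.
B vs C: B, 8–5.
B vs D: B wins 12–1.
B vs E: B is ranked higher on 2+5 = 7 ballots, E on 6. B wins 7–6.
B vs F: 4+2+5+1 = 12 for B, 1 for F — B by 12–1.
C–D: D 7–6.
C vs E: 0 to 13, E.
C–F: C 7–6.
D vs E: 1 for D, 12 for E — E by 12–1.
D vs F: 1 for D, 12 for F — F by 12–1.
E–F: E 8–5.
Every alternative wins at least one matchup (A beats C; B beats A; C beats F; D beats C; E beats A; F beats D), so there is no Condorcet loser.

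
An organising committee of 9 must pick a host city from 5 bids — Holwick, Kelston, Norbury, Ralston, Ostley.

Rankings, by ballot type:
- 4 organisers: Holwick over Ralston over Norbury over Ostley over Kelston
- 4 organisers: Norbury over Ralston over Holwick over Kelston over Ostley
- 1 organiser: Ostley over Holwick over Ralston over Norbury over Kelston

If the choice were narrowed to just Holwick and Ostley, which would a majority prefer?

Ballots ranking Holwick above Ostley: 4 + 4 = 8.
Ballots ranking Ostley above Holwick: 9 − 8 = 1.
Holwick wins the head-to-head 8–1.

Holwick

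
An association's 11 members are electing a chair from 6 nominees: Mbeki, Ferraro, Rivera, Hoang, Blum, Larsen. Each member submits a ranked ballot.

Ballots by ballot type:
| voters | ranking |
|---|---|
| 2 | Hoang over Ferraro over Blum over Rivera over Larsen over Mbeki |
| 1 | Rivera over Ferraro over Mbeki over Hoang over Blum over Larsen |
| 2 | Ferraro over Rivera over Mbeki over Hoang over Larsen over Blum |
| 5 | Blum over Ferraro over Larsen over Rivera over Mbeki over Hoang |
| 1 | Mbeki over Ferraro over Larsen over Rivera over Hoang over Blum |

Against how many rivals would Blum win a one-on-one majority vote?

Blum against each rival (11 voters):
Blum vs Mbeki: Blum wins 7–4.
Blum–Ferraro: Ferraro 6–5.
Blum vs Rivera: Blum wins 7–4.
Blum vs Hoang: 5 to 6, Hoang.
Blum vs Larsen: Blum wins 8–3.
Blum beats Mbeki, Rivera, Larsen; loses to Ferraro, Hoang — 3 pairwise wins.

3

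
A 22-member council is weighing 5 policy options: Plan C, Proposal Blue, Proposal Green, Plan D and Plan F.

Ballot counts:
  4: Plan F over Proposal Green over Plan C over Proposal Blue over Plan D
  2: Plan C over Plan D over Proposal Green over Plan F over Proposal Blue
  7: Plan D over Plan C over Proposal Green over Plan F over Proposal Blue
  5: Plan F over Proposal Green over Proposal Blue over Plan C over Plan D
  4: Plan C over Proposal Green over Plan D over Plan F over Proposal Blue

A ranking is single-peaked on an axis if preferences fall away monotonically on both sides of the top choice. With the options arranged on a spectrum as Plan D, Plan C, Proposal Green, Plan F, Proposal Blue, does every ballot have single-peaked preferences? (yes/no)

yes

Axis positions: Plan D=1, Plan C=2, Proposal Green=3, Plan F=4, Proposal Blue=5.
Ballot type 1 (peak Plan F at position 4): ranking walks positions 4-3-2-5-1, expanding outward from the peak — single-peaked.
Ballot type 2 (peak Plan C at position 2): ranking walks positions 2-1-3-4-5, expanding outward from the peak — single-peaked.
Ballot type 3 (peak Plan D at position 1): ranking walks positions 1-2-3-4-5, expanding outward from the peak — single-peaked.
Ballot type 4 (peak Plan F at position 4): ranking walks positions 4-3-5-2-1, expanding outward from the peak — single-peaked.
Ballot type 5 (peak Plan C at position 2): ranking walks positions 2-3-1-4-5, expanding outward from the peak — single-peaked.
Every ranking is single-peaked on this axis.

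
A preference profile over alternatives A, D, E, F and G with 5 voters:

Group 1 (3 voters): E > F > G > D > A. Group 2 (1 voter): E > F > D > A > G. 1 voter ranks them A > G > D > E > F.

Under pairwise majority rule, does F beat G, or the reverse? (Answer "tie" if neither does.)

F

Ballots ranking F above G: 3 + 1 = 4.
Ballots ranking G above F: 5 − 4 = 1.
F wins the head-to-head 4–1.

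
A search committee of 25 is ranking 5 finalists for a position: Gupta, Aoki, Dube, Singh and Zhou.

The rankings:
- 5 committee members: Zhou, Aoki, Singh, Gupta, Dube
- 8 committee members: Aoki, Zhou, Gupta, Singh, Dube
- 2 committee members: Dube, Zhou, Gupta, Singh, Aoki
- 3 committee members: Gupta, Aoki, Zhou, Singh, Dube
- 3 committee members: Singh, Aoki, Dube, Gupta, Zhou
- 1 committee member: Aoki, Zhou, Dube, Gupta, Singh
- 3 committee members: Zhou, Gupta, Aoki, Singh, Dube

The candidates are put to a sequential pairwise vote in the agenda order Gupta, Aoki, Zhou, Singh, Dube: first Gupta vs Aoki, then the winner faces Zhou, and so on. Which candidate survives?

Round 1: Gupta vs Aoki — 8–17, Aoki advances.
Round 2: Aoki vs Zhou — 15–10, Aoki advances.
Round 3: Aoki vs Singh — 20–5, Aoki advances.
Round 4: Aoki vs Dube — 23–2, Aoki advances.
Aoki survives the agenda.

Aoki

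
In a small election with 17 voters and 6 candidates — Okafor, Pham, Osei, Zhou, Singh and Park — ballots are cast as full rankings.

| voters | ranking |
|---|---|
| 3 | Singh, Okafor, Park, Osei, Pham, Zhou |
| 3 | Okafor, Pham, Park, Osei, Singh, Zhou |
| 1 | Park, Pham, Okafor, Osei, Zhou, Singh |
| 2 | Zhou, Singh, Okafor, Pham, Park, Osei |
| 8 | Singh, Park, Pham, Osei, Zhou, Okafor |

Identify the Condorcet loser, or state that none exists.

none

Pairwise majorities:
Okafor–Pham: Pham 9–8.
Okafor vs Osei: Okafor preferred on 3+3+1+2 = 9 ballots; Okafor wins 9–8.
Okafor vs Zhou: Okafor is ranked higher on 3+3+1 = 7 ballots, Zhou on 10. Zhou wins 10–7.
Okafor vs Singh: 3+1 = 4 for Okafor, 13 for Singh — Singh by 13–4.
Okafor vs Park: 8 to 9, Park.
Pham vs Osei: Pham preferred on 3+1+2+8 = 14 ballots; Pham wins 14–3.
Pham vs Zhou: Pham preferred on 3+3+1+8 = 15 ballots; Pham wins 15–2.
Pham vs Singh: Pham is ranked higher on 3+1 = 4 ballots, Singh on 13. Singh wins 13–4.
Pham vs Park: Pham preferred on 3+2 = 5 ballots; Park wins 12–5.
Osei–Zhou: Osei 15–2.
Osei vs Singh: 4 to 13, Singh.
Osei vs Park: Park wins 17–0.
Zhou vs Singh: Zhou is ranked higher on 1+2 = 3 ballots, Singh on 14. Singh wins 14–3.
Zhou vs Park: 2 for Zhou, 15 for Park — Park by 15–2.
Singh vs Park: Singh preferred on 3+2+8 = 13 ballots; Singh wins 13–4.
No candidate is winless: Okafor beats Osei; Pham beats Okafor; Osei beats Zhou; Zhou beats Okafor; Singh beats Okafor; Park beats Okafor. There is no Condorcet loser.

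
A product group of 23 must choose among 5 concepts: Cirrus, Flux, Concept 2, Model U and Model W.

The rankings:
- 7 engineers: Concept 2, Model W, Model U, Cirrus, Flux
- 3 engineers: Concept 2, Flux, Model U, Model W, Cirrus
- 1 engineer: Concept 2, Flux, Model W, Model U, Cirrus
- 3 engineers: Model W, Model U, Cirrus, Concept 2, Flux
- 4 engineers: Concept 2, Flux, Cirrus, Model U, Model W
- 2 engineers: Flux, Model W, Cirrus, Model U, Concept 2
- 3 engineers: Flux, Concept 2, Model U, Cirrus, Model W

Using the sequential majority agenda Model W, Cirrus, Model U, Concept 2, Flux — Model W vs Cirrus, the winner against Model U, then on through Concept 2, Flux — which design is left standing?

Round 1: Model W vs Cirrus — 16–7, Model W advances.
Round 2: Model W vs Model U — 13–10, Model W advances.
Round 3: Model W vs Concept 2 — 5–18, Concept 2 advances.
Round 4: Concept 2 vs Flux — 18–5, Concept 2 advances.
The agenda winner is Concept 2.

Concept 2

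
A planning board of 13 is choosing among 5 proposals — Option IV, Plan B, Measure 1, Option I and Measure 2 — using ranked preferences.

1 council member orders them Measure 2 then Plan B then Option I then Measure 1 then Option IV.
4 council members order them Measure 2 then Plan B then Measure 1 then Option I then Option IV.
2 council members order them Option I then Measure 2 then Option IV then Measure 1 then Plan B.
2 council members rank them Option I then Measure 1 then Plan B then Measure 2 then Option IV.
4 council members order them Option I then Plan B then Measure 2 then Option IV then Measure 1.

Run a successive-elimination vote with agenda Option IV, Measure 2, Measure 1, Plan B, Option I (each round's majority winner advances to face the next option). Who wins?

Round 1: Option IV vs Measure 2 — 0–13, Measure 2 advances.
Round 2: Measure 2 vs Measure 1 — 11–2, Measure 2 advances.
Round 3: Measure 2 vs Plan B — 7–6, Measure 2 advances.
Round 4: Measure 2 vs Option I — 5–8, Option I advances.
Option I survives the agenda.

Option I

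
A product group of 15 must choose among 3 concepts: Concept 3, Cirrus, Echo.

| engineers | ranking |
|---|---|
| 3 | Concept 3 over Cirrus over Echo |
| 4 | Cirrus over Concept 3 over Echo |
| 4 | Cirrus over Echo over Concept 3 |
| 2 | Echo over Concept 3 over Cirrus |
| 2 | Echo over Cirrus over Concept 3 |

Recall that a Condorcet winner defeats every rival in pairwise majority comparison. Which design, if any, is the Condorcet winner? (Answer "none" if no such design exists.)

Head-to-head results (15 engineers):
Concept 3 vs Cirrus: Cirrus, 10–5.
Concept 3–Echo: Echo 8–7.
Cirrus vs Echo: Cirrus, 11–4.
Cirrus defeats every rival head-to-head and is the Condorcet winner.

Cirrus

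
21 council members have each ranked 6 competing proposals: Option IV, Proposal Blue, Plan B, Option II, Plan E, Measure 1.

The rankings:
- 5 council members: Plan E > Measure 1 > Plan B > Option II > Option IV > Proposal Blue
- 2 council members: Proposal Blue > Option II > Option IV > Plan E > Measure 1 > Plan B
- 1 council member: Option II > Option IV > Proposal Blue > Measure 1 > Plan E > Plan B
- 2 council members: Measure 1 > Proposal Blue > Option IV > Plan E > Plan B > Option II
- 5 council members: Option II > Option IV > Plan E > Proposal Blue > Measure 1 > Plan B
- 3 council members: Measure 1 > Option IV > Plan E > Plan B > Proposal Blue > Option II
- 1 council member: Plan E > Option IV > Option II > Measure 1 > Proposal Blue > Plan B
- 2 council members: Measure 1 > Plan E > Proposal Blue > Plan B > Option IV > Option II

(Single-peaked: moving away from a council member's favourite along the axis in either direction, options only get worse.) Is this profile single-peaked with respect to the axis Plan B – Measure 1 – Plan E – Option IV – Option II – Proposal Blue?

Axis positions: Plan B=1, Measure 1=2, Plan E=3, Option IV=4, Option II=5, Proposal Blue=6.
Type 1: ranking walks positions 3-2-1-5-4-6; Option II is ranked above Option IV even though Option IV lies between Option II and the peak Plan E on the axis — preferences dip and rise again. Not single-peaked.
Type 2 (peak Proposal Blue at position 6): ranking walks positions 6-5-4-3-2-1, expanding outward from the peak — single-peaked.
Type 3: ranking walks positions 5-4-6-2-3-1; Measure 1 is ranked above Plan E even though Plan E lies between Measure 1 and the peak Option II on the axis — preferences dip and rise again. Not single-peaked.
Type 4: ranking walks positions 2-6-4-3-1-5; Proposal Blue is ranked above Plan E even though Plan E lies between Proposal Blue and the peak Measure 1 on the axis — preferences dip and rise again. Not single-peaked.
Type 5 (peak Option II at position 5): ranking walks positions 5-4-3-6-2-1, expanding outward from the peak — single-peaked.
Type 6: ranking walks positions 2-4-3-1-6-5; Option IV is ranked above Plan E even though Plan E lies between Option IV and the peak Measure 1 on the axis — preferences dip and rise again. Not single-peaked.
Type 7 (peak Plan E at position 3): ranking walks positions 3-4-5-2-6-1, expanding outward from the peak — single-peaked.
Type 8: ranking walks positions 2-3-6-1-4-5; Proposal Blue is ranked above Option IV even though Option IV lies between Proposal Blue and the peak Measure 1 on the axis — preferences dip and rise again. Not single-peaked.
Type 1 violates single-peakedness, so the profile is not single-peaked on this axis.

no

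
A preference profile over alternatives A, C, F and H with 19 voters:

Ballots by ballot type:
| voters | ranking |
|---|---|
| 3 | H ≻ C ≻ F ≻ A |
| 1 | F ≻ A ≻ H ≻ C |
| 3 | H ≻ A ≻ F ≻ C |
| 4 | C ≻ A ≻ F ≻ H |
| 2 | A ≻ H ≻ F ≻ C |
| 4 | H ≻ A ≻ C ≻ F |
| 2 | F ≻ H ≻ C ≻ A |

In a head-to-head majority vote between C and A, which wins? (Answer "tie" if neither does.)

A

Ballots ranking C above A: 3 + 4 + 2 = 9.
Ballots ranking A above C: 19 − 9 = 10.
A wins the head-to-head 10–9.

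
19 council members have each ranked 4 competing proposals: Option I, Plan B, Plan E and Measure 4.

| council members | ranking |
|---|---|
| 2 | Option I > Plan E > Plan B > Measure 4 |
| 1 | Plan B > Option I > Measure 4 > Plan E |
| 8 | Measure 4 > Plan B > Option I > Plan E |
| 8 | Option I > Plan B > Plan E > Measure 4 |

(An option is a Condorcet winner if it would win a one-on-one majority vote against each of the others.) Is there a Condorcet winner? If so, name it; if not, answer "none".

Pairwise majorities:
Option I vs Plan B: Option I is ranked higher on 2+8 = 10 ballots, Plan B on 9. Option I wins 10–9.
Option I vs Plan E: 19 to 0, Option I.
Option I vs Measure 4: 11 to 8, Option I.
Plan B vs Plan E: 1+8+8 = 17 for Plan B, 2 for Plan E — Plan B by 17–2.
Plan B vs Measure 4: 11 to 8, Plan B.
Plan E vs Measure 4: 10 to 9, Plan E.
Option I beats each of Plan B, Plan E, Measure 4 — Option I is the Condorcet winner.

Option I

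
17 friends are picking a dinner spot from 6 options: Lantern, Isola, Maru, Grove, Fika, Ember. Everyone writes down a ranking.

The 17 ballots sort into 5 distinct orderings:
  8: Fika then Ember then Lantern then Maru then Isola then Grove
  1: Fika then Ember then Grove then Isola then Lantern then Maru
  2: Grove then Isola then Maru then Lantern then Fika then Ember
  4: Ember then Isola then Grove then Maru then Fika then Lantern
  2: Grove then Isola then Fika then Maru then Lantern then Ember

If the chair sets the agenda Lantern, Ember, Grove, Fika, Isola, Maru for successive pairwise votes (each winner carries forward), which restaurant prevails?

Round 1: Lantern vs Ember — 4–13, Ember advances.
Round 2: Ember vs Grove — 13–4, Ember advances.
Round 3: Ember vs Fika — 4–13, Fika advances.
Round 4: Fika vs Isola — 9–8, Fika advances.
Round 5: Fika vs Maru — 11–6, Fika advances.
Fika survives the agenda.

Fika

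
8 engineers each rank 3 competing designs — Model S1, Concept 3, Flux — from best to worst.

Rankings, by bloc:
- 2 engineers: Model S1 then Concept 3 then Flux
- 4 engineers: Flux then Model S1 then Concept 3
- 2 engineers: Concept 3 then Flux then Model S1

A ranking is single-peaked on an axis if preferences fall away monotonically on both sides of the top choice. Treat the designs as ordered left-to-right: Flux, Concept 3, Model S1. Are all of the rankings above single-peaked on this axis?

no

Axis positions: Flux=1, Concept 3=2, Model S1=3.
Bloc 1 (peak Model S1 at position 3): ranking walks positions 3-2-1, expanding outward from the peak — single-peaked.
Bloc 2: ranking walks positions 1-3-2; Model S1 is ranked above Concept 3 even though Concept 3 lies between Model S1 and the peak Flux on the axis — preferences dip and rise again. Not single-peaked.
Bloc 3 (peak Concept 3 at position 2): ranking walks positions 2-1-3, expanding outward from the peak — single-peaked.
Bloc 2 violates single-peakedness, so the profile is not single-peaked on this axis.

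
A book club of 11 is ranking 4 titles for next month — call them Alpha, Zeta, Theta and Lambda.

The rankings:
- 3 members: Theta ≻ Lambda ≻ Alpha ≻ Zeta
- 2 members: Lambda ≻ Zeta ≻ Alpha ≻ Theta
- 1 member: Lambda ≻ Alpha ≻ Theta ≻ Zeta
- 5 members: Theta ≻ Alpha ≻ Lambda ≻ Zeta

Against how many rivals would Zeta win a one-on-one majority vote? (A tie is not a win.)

Zeta against each rival (11 members):
Zeta vs Alpha: Alpha, 9–2.
Zeta vs Theta: Zeta is ranked higher on 2 ballots, Theta on 9. Theta wins 9–2.
Zeta vs Lambda: Zeta is ranked higher on 0 ballots, Lambda on 11. Lambda wins 11–0.
Zeta beats no one; loses to Alpha, Theta, Lambda — 0 pairwise wins.

0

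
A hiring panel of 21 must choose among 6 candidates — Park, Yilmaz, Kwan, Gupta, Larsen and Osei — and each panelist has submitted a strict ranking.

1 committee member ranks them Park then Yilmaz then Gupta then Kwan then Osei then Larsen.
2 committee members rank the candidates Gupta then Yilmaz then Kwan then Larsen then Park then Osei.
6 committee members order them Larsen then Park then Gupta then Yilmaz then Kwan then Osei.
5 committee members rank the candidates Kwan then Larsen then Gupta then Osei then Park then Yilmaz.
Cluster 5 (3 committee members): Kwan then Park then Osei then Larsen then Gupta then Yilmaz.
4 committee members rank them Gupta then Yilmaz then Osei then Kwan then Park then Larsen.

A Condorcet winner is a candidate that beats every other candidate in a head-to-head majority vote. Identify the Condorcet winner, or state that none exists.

none

Pairwise majorities:
Park vs Yilmaz: Park preferred on 1+6+5+3 = 15 ballots; Park wins 15–6.
Park vs Kwan: 1+6 = 7 for Park, 14 for Kwan — Kwan by 14–7.
Park vs Gupta: Park preferred on 1+6+3 = 10 ballots; Gupta wins 11–10.
Park vs Larsen: 1+3+4 = 8 for Park, 13 for Larsen — Larsen by 13–8.
Park vs Osei: Park is ranked higher on 1+2+6+3 = 12 ballots, Osei on 9. Park wins 12–9.
Yilmaz vs Kwan: 1+2+6+4 = 13 for Yilmaz, 8 for Kwan — Yilmaz by 13–8.
Yilmaz vs Gupta: 1 to 20, Gupta.
Yilmaz vs Larsen: 7 to 14, Larsen.
Yilmaz vs Osei: 13 to 8, Yilmaz.
Kwan vs Gupta: 5+3 = 8 for Kwan, 13 for Gupta — Gupta by 13–8.
Kwan vs Larsen: Kwan preferred on 1+2+5+3+4 = 15 ballots; Kwan wins 15–6.
Kwan vs Osei: Kwan is ranked higher on 1+2+6+5+3 = 17 ballots, Osei on 4. Kwan wins 17–4.
Gupta vs Larsen: 1+2+4 = 7 for Gupta, 14 for Larsen — Larsen by 14–7.
Gupta vs Osei: 1+2+6+5+4 = 18 for Gupta, 3 for Osei — Gupta by 18–3.
Larsen vs Osei: Larsen preferred on 2+6+5 = 13 ballots; Larsen wins 13–8.
Every candidate loses at least once (Park loses to Kwan; Yilmaz loses to Park; Kwan loses to Yilmaz; Gupta loses to Larsen; Larsen loses to Kwan; Osei loses to Park). The majority relation contains the cycle Park > Yilmaz > Kwan > Park, so there is no Condorcet winner.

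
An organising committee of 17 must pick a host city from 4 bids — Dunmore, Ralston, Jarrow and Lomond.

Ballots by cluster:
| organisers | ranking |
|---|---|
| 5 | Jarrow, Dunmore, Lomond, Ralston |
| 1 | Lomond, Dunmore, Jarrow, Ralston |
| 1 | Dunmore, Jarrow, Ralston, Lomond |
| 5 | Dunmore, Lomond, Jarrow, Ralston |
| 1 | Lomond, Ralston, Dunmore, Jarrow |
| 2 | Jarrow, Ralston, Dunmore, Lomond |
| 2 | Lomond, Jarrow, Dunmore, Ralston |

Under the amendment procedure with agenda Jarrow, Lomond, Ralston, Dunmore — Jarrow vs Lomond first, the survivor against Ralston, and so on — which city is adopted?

Round 1: Jarrow vs Lomond — 8–9, Lomond advances.
Round 2: Lomond vs Ralston — 14–3, Lomond advances.
Round 3: Lomond vs Dunmore — 4–13, Dunmore advances.
The agenda winner is Dunmore.

Dunmore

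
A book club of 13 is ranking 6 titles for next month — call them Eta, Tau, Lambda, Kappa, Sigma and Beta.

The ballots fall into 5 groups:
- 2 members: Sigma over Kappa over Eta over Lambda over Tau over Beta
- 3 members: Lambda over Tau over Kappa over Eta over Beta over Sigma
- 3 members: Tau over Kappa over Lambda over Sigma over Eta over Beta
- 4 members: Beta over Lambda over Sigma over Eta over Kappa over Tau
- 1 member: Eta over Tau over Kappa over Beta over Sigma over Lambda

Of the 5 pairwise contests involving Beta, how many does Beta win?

Beta against each rival (13 members):
Beta vs Eta: Eta wins 9–4.
Beta vs Tau: 4 to 9, Tau.
Beta vs Lambda: Beta preferred on 4+1 = 5 ballots; Lambda wins 8–5.
Beta vs Kappa: Kappa, 9–4.
Beta–Sigma: Beta 8–5.
Beta beats Sigma; loses to Eta, Tau, Lambda, Kappa — 1 pairwise win.

1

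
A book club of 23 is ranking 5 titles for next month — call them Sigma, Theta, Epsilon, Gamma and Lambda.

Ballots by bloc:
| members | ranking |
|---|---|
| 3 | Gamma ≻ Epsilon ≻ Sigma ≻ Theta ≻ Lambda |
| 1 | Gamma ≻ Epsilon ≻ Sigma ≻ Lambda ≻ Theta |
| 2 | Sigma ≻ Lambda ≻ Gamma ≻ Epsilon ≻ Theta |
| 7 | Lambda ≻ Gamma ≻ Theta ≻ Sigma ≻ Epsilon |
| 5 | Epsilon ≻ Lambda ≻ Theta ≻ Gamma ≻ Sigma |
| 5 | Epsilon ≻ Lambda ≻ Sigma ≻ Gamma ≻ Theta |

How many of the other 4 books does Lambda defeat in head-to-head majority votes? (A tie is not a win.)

3

Lambda against each rival (23 members):
Lambda vs Sigma: Lambda wins 17–6.
Lambda vs Theta: 1+2+7+5+5 = 20 for Lambda, 3 for Theta — Lambda by 20–3.
Lambda vs Epsilon: 9 to 14, Epsilon.
Lambda vs Gamma: Lambda wins 19–4.
Lambda beats Sigma, Theta, Gamma; loses to Epsilon — 3 pairwise wins.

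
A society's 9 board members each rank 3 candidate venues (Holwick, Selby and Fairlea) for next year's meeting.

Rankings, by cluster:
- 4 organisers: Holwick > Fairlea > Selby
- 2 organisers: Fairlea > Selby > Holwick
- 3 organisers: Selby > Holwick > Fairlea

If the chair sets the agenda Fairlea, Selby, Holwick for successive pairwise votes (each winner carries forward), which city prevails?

Round 1: Fairlea vs Selby — 6–3, Fairlea advances.
Round 2: Fairlea vs Holwick — 2–7, Holwick advances.
Holwick survives the agenda.

Holwick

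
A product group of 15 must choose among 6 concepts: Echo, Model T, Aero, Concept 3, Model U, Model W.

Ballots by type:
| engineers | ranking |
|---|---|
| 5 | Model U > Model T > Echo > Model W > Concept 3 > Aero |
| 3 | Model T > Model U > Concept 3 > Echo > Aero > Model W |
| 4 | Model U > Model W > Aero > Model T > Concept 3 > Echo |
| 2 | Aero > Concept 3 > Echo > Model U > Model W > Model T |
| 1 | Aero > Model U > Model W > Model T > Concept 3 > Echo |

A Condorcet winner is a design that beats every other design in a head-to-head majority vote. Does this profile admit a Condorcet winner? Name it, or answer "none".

Check each pair by majority over 15 ballots:
Echo vs Model T: Model T wins 13–2.
Echo vs Aero: Echo, 8–7.
Echo vs Concept 3: Echo is ranked higher on 5 ballots, Concept 3 on 10. Concept 3 wins 10–5.
Echo vs Model U: Model U wins 13–2.
Echo vs Model W: Echo, 10–5.
Model T vs Aero: Model T preferred on 5+3 = 8 ballots; Model T wins 8–7.
Model T vs Concept 3: Model T, 13–2.
Model T vs Model U: Model U wins 12–3.
Model T vs Model W: Model T, 8–7.
Aero vs Concept 3: Concept 3, 8–7.
Aero vs Model U: Model U wins 12–3.
Aero–Model W: Model W 9–6.
Concept 3 vs Model U: Model U wins 13–2.
Concept 3 vs Model W: 5 to 10, Model W.
Model U vs Model W: 15 to 0, Model U.
Model U beats each of Echo, Model T, Aero, Concept 3, Model W — Model U is the Condorcet winner.

Model U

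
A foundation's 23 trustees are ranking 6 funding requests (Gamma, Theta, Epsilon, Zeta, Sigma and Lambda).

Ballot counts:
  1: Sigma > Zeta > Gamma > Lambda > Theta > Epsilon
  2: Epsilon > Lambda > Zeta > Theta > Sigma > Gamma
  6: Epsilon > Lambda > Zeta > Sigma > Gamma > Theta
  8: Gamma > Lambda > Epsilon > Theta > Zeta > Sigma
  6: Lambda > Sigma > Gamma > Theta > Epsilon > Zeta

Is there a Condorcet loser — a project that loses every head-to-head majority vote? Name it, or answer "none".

Pairwise majorities:
Gamma–Theta: Gamma 21–2.
Gamma vs Epsilon: Gamma preferred on 1+8+6 = 15 ballots; Gamma wins 15–8.
Gamma–Zeta: Gamma 14–9.
Gamma vs Sigma: 8 for Gamma, 15 for Sigma — Sigma by 15–8.
Gamma vs Lambda: 1+8 = 9 for Gamma, 14 for Lambda — Lambda by 14–9.
Theta vs Epsilon: 7 to 16, Epsilon.
Theta vs Zeta: Theta, 14–9.
Theta vs Sigma: Theta preferred on 2+8 = 10 ballots; Sigma wins 13–10.
Theta vs Lambda: Lambda, 23–0.
Epsilon–Zeta: Epsilon 22–1.
Epsilon–Sigma: Epsilon 16–7.
Epsilon vs Lambda: Epsilon is ranked higher on 2+6 = 8 ballots, Lambda on 15. Lambda wins 15–8.
Zeta–Sigma: Zeta 16–7.
Zeta vs Lambda: 1 to 22, Lambda.
Sigma vs Lambda: Sigma is ranked higher on 1 ballot, Lambda on 22. Lambda wins 22–1.
No project is winless: Gamma beats Theta; Theta beats Zeta; Epsilon beats Theta; Zeta beats Sigma; Sigma beats Gamma; Lambda beats Gamma. There is no Condorcet loser.

none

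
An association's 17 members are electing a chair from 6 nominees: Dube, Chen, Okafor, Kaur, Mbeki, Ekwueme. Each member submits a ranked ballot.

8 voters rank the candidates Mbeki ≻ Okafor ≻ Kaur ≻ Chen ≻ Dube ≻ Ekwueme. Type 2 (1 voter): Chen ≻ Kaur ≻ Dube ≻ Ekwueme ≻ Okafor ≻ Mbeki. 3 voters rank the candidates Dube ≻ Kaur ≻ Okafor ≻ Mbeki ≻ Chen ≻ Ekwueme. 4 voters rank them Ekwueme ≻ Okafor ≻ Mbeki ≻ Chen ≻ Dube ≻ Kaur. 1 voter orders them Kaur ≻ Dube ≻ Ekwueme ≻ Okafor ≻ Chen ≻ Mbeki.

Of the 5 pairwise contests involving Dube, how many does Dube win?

Dube against each rival (17 voters):
Dube vs Chen: Chen wins 13–4.
Dube vs Okafor: Dube preferred on 1+3+1 = 5 ballots; Okafor wins 12–5.
Dube vs Kaur: 7 to 10, Kaur.
Dube vs Mbeki: Mbeki wins 12–5.
Dube vs Ekwueme: Dube is ranked higher on 8+1+3+1 = 13 ballots, Ekwueme on 4. Dube wins 13–4.
Dube beats Ekwueme; loses to Chen, Okafor, Kaur, Mbeki — 1 pairwise win.

1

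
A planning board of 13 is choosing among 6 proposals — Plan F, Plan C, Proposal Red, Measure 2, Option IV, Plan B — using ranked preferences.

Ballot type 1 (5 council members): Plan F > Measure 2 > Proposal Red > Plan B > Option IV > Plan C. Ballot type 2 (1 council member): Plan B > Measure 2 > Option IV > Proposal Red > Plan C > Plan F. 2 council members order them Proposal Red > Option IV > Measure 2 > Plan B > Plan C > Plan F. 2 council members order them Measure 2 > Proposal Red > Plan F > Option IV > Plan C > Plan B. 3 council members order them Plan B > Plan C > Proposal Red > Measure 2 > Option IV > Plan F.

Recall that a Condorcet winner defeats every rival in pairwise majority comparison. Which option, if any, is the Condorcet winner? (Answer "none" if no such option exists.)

Head-to-head results (13 council members):
Plan F–Plan C: Plan F 7–6.
Plan F–Proposal Red: Proposal Red 8–5.
Plan F vs Measure 2: 5 to 8, Measure 2.
Plan F–Option IV: Plan F 7–6.
Plan F–Plan B: Plan F 7–6.
Plan C vs Proposal Red: Plan C preferred on 3 ballots; Proposal Red wins 10–3.
Plan C vs Measure 2: 3 for Plan C, 10 for Measure 2 — Measure 2 by 10–3.
Plan C vs Option IV: Option IV wins 10–3.
Plan C vs Plan B: Plan B wins 11–2.
Proposal Red vs Measure 2: Measure 2, 8–5.
Proposal Red vs Option IV: Proposal Red preferred on 5+2+2+3 = 12 ballots; Proposal Red wins 12–1.
Proposal Red–Plan B: Proposal Red 9–4.
Measure 2 vs Option IV: 5+1+2+3 = 11 for Measure 2, 2 for Option IV — Measure 2 by 11–2.
Measure 2 vs Plan B: Measure 2 wins 9–4.
Option IV vs Plan B: Plan B, 9–4.
Measure 2 beats each of Plan F, Plan C, Proposal Red, Option IV, Plan B — Measure 2 is the Condorcet winner.

Measure 2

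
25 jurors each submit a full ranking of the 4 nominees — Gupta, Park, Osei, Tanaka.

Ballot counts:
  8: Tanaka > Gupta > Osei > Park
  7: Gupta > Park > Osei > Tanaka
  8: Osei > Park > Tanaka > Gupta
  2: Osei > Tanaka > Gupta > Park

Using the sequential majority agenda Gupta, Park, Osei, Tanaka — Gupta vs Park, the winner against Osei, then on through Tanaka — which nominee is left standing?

Tanaka

Round 1: Gupta vs Park — 17–8, Gupta advances.
Round 2: Gupta vs Osei — 15–10, Gupta advances.
Round 3: Gupta vs Tanaka — 7–18, Tanaka advances.
Tanaka survives the agenda.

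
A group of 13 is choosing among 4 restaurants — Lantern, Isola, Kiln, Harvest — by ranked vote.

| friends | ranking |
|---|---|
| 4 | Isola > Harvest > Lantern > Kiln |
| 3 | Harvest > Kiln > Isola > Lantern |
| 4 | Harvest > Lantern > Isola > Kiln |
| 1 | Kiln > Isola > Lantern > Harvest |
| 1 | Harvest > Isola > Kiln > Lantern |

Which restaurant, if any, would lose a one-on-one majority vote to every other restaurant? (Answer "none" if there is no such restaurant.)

Pairwise majorities:
Lantern vs Isola: Isola wins 9–4.
Lantern vs Kiln: Lantern wins 8–5.
Lantern vs Harvest: Lantern is ranked higher on 1 ballot, Harvest on 12. Harvest wins 12–1.
Isola–Kiln: Isola 9–4.
Isola vs Harvest: Isola is ranked higher on 4+1 = 5 ballots, Harvest on 8. Harvest wins 8–5.
Kiln vs Harvest: 1 to 12, Harvest.
Only Kiln has no wins; Kiln is the Condorcet loser.

Kiln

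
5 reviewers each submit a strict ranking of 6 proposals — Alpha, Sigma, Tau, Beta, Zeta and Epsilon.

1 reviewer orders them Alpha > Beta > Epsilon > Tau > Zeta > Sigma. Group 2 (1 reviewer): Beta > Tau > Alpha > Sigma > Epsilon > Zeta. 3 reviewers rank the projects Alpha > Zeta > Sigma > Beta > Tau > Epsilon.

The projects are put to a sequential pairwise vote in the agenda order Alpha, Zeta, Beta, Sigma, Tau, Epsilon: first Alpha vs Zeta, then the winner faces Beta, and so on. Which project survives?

Round 1: Alpha vs Zeta — 5–0, Alpha advances.
Round 2: Alpha vs Beta — 4–1, Alpha advances.
Round 3: Alpha vs Sigma — 5–0, Alpha advances.
Round 4: Alpha vs Tau — 4–1, Alpha advances.
Round 5: Alpha vs Epsilon — 5–0, Alpha advances.
The agenda winner is Alpha.

Alpha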